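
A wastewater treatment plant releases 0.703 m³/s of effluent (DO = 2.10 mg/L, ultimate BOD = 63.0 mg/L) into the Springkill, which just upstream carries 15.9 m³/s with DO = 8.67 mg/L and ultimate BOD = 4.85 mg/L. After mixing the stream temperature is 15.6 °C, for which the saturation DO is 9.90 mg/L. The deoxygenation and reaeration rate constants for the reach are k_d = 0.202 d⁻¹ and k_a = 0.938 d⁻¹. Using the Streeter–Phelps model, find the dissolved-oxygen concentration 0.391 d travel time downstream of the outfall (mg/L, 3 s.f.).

Mixed DO = (15.9×8.67 + 0.703×2.10)/(15.9+0.703) = 139.3/16.60 = 8.392 mg/L.
Mixed L₀ = (15.9×4.85 + 0.703×63.0)/(16.60) = 121.4/16.60 = 7.312 mg/L.
Initial deficit D₀ = C_s − DO₀ = 9.90 − 8.392 = 1.508 mg/L.
D(0.391) = [0.202×7.312/(0.938−0.202)](e^(−0.202×0.391) − e^(−0.938×0.391)) + 1.508 e^(−0.938×0.391)
= 2.007 × (0.9241 − 0.6930) + 1.508 × 0.6930 = 1.509 mg/L.
DO = 9.90 − 1.509 = 8.391 mg/L.

DO ≈ 8.39 mg/L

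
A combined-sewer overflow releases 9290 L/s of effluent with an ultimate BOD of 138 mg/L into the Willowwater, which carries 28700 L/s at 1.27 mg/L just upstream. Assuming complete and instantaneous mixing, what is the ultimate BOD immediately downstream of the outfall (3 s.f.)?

Flow-weighted mixing: C = (Q_r C_r + Q_w C_w)/(Q_r + Q_w)
= (28700×1.27 + 9290×138)/(28700 + 9290) = 1.318×10^6/37990 = 34.71 mg/L.

34.7 mg/L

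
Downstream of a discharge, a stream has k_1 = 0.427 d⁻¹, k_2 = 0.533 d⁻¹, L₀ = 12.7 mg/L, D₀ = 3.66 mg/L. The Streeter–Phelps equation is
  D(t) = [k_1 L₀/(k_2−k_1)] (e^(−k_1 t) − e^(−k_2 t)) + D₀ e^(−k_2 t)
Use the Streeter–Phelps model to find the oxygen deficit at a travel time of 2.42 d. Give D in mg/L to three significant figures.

k_1 L₀/(k_2−k_1) = 0.427×12.7/(0.533−0.427) = 5.423/0.1060 = 51.16 mg/L.
e^(−k_1 t) = e^(−0.427×2.420) = 0.3558; e^(−k_2 t) = e^(−0.533×2.420) = 0.2753.
D = 51.16 × (0.3558 − 0.2753) + 3.66 × 0.2753 = 4.119 + 1.008 = 5.126 mg/L.

D ≈ 5.13 mg/L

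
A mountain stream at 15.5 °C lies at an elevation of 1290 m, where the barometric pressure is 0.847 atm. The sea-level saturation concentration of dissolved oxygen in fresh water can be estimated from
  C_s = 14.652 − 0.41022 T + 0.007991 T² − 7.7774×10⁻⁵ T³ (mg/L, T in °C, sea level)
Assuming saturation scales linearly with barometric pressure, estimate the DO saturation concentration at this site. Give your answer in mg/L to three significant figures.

At sea level: C_s = 14.652 − 0.41022×15.5 + 0.007991×15.5² − 7.7774×10⁻⁵×15.5³ = 9.924 mg/L.
Pressure correction: C_s' = 9.924 × 0.847 = 8.405 mg/L.

C_s ≈ 8.41 mg/L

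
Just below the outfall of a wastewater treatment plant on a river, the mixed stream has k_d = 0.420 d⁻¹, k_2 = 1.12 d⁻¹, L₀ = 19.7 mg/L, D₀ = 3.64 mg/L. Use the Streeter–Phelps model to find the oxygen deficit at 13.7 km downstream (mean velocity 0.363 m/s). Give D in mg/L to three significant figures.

D ≈ 4.82 mg/L

Travel time t = x/v = 13.7 km / (0.363 m/s) = 13700 m / 0.363 m/s = 37740 s = 0.4368 d.
k_d L₀/(k_2−k_d) = 0.420×19.7/(1.12−0.420) = 8.274/0.7000 = 11.82 mg/L.
e^(−k_d t) = e^(−0.420×0.4368) = 0.8324; e^(−k_2 t) = e^(−1.12×0.4368) = 0.6131.
D = 11.82 × (0.8324 − 0.6131) + 3.64 × 0.6131 = 2.592 + 2.232 = 4.824 mg/L.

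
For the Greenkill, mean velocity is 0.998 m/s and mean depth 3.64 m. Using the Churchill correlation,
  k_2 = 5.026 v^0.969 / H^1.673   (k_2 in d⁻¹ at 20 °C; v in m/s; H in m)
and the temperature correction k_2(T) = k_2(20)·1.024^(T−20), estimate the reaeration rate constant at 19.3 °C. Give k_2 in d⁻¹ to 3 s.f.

k_2(20) = 5.026 × 0.998^0.969 / 3.64^1.673 = 5.026 × 0.9981 / 8.684 = 0.5776 d⁻¹.
k_2(19.3) = 0.5776 × 1.024^(19.3−20) = 0.5776 × 0.9835 = 0.5681 d⁻¹.

k_2 ≈ 0.568 d⁻¹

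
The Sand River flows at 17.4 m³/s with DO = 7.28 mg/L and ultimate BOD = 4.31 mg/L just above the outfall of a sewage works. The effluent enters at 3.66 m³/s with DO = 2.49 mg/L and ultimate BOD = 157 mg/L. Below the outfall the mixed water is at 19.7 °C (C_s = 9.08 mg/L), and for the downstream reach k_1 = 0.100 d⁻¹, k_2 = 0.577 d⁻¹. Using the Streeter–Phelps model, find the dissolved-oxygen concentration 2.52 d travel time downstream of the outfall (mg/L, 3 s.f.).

Mixed DO = (17.4×7.28 + 3.66×2.49)/(17.4+3.66) = 135.8/21.06 = 6.448 mg/L.
Mixed L₀ = (17.4×4.31 + 3.66×157)/(21.06) = 649.6/21.06 = 30.85 mg/L.
Initial deficit D₀ = C_s − DO₀ = 9.08 − 6.448 = 2.632 mg/L.
D(2.52) = [0.100×30.85/(0.577−0.100)](e^(−0.100×2.52) − e^(−0.577×2.52)) + 2.632 e^(−0.577×2.52)
= 6.467 × (0.7772 − 0.2336) + 2.632 × 0.2336 = 4.130 mg/L.
DO = 9.08 − 4.130 = 4.950 mg/L.

DO ≈ 4.95 mg/L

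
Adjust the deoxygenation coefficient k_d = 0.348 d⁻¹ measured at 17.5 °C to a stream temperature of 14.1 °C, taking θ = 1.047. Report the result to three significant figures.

k_d(T₂) = k_d(T₁) · θ^(T₂−T₁) = 0.348 × 1.047^(14.1−17.5)
= 0.348 × 1.047^-3.40 = 0.348 × 0.8554 = 0.2977 d⁻¹.

k_d ≈ 0.298 d⁻¹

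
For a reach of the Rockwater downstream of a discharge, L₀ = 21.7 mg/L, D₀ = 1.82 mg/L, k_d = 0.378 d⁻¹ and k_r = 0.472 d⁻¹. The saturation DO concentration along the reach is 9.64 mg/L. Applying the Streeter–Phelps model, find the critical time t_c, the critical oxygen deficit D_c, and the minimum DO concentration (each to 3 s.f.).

t_c ≈ 2.14 d; D_c ≈ 7.74 mg/L; min DO ≈ 1.90 mg/L

t_c = [1/(k_r−k_d)] ln[(k_r/k_d)(1 − D₀(k_r−k_d)/(k_d L₀))]
= [1/(0.472−0.378)] ln[(0.472/0.378)(1 − 1.82×0.09400/(0.378×21.7))]
= (1/0.09400) ln[1.249 × 0.9791] = 10.64 × ln(1.223) = 10.64 × 0.2010 = 2.138 d.
L(t_c) = L₀ e^(−k_d t_c) = 21.7 × 0.4456 = 9.670 mg/L, and at the critical point k_r D_c = k_d L, so D_c = (0.378/0.472) × 9.670 = 7.744 mg/L.
Minimum DO = C_s − D_c = 9.64 − 7.744 = 1.896 mg/L.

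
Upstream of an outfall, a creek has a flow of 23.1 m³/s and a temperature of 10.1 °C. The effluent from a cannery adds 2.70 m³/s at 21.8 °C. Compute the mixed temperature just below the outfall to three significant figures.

Flow-weighted mixing: C = (Q_r C_r + Q_w C_w)/(Q_r + Q_w)
= (23.1×10.1 + 2.70×21.8)/(23.1 + 2.70) = 292.2/25.80 = 11.32 °C.

11.3 °C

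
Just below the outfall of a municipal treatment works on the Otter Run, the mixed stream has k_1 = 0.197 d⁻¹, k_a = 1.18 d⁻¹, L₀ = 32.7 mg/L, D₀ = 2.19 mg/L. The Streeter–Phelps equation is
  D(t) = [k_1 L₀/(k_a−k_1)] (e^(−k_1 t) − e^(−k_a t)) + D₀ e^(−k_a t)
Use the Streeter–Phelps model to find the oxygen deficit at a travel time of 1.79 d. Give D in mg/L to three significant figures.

D ≈ 4.08 mg/L

k_1 L₀/(k_a−k_1) = 0.197×32.7/(1.18−0.197) = 6.442/0.9830 = 6.553 mg/L.
e^(−k_1 t) = e^(−0.197×1.790) = 0.7028; e^(−k_a t) = e^(−1.18×1.790) = 0.1210.
D = 6.553 × (0.7028 − 0.1210) + 2.19 × 0.1210 = 3.813 + 0.2649 = 4.078 mg/L.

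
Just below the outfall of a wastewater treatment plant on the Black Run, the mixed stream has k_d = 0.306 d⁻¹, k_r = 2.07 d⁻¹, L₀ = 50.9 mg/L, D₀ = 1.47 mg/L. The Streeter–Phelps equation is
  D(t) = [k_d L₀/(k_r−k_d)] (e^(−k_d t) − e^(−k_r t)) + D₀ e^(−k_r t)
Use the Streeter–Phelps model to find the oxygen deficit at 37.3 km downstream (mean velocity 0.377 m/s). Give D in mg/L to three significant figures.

D ≈ 5.53 mg/L

Travel time t = x/v = 37.3 km / (0.377 m/s) = 37300 m / 0.377 m/s = 98940 s = 1.145 d.
k_d L₀/(k_r−k_d) = 0.306×50.9/(2.07−0.306) = 15.58/1.764 = 8.830 mg/L.
e^(−k_d t) = e^(−0.306×1.145) = 0.7044; e^(−k_r t) = e^(−2.07×1.145) = 0.09344.
D = 8.830 × (0.7044 − 0.09344) + 1.47 × 0.09344 = 5.395 + 0.1374 = 5.532 mg/L.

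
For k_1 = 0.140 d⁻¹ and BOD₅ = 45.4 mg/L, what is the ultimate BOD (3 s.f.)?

L₀ ≈ 90.2 mg/L

BOD₅ = L₀(1 − e^(−5k_1)) ⇒ L₀ = BOD₅ / (1 − e^(−5×0.140))
= 45.4 / (1 − 0.4966) = 45.4 / 0.5034 = 90.18 mg/L.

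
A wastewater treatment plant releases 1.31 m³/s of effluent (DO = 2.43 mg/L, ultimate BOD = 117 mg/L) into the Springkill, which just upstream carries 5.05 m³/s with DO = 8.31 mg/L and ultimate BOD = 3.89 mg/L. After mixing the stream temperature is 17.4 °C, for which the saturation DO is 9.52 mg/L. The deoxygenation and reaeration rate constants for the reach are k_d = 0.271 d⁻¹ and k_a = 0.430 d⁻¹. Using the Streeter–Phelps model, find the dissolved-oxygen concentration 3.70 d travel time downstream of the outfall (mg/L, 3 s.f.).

DO ≈ 1.47 mg/L

Mixed DO = (5.05×8.31 + 1.31×2.43)/(5.05+1.31) = 45.15/6.360 = 7.099 mg/L.
Mixed L₀ = (5.05×3.89 + 1.31×117)/(6.360) = 172.9/6.360 = 27.19 mg/L.
Initial deficit D₀ = C_s − DO₀ = 9.52 − 7.099 = 2.421 mg/L.
D(3.70) = [0.271×27.19/(0.430−0.271)](e^(−0.271×3.70) − e^(−0.430×3.70)) + 2.421 e^(−0.430×3.70)
= 46.34 × (0.3669 − 0.2037) + 2.421 × 0.2037 = 8.054 mg/L.
DO = 9.52 − 8.054 = 1.466 mg/L.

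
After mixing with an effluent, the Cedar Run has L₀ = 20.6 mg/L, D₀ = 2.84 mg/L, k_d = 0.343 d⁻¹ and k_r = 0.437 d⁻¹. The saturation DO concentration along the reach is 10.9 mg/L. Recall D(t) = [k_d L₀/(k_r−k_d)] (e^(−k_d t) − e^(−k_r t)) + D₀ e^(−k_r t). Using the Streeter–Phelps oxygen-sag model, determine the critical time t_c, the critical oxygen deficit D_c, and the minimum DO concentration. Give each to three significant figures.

t_c ≈ 2.17 d; D_c ≈ 7.69 mg/L; min DO ≈ 3.21 mg/L

t_c = [1/(k_r−k_d)] ln[(k_r/k_d)(1 − D₀(k_r−k_d)/(k_d L₀))]
= [1/(0.437−0.343)] ln[(0.437/0.343)(1 − 2.84×0.09400/(0.343×20.6))]
= (1/0.09400) ln[1.274 × 0.9622] = 10.64 × ln(1.226) = 10.64 × 0.2037 = 2.167 d.
L(t_c) = L₀ e^(−k_d t_c) = 20.6 × 0.4756 = 9.797 mg/L, and at the critical point k_r D_c = k_d L, so D_c = (0.343/0.437) × 9.797 = 7.689 mg/L.
Minimum DO = C_s − D_c = 10.9 − 7.689 = 3.211 mg/L.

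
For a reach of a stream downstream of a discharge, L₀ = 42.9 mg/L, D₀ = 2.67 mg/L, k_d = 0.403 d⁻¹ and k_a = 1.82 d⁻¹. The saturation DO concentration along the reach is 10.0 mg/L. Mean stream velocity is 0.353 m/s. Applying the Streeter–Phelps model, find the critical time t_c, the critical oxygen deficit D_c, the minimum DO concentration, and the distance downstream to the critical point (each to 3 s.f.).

t_c ≈ 0.890 d; D_c ≈ 6.64 mg/L; min DO ≈ 3.36 mg/L; x_c ≈ 27.1 km

With k_a/k_d = 4.516 and 1 − D₀(k_a−k_d)/(k_d L₀) = 0.7812,
t_c = ln(4.516 × 0.7812) / (1.82 − 0.403) = ln(3.528) / 1.417 = 1.261/1.417 = 0.8897 d.
L(t_c) = L₀ e^(−k_d t_c) = 42.9 × 0.6987 = 29.97 mg/L, and at the critical point k_a D_c = k_d L, so D_c = (0.403/1.82) × 29.97 = 6.637 mg/L.
Minimum DO = C_s − D_c = 10.0 − 6.637 = 3.363 mg/L.
x_c = v t_c = 0.353 m/s × 0.8897 d × 86400 s/d = 27130 m ≈ 27.1 km.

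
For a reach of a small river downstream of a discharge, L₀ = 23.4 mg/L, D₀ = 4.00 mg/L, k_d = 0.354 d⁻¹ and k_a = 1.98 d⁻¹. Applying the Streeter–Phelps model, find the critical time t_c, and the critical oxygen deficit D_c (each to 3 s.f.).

t_c = [1/(k_a−k_d)] ln[(k_a/k_d)(1 − D₀(k_a−k_d)/(k_d L₀))]
= [1/(1.98−0.354)] ln[(1.98/0.354)(1 − 4.00×1.626/(0.354×23.4))]
= (1/1.626) ln[5.593 × 0.2148] = 0.6150 × ln(1.202) = 0.6150 × 0.1837 = 0.1130 d.
L(t_c) = L₀ e^(−k_d t_c) = 23.4 × 0.9608 = 22.48 mg/L, and at the critical point k_a D_c = k_d L, so D_c = (0.354/1.98) × 22.48 = 4.020 mg/L.

t_c ≈ 0.113 d; D_c ≈ 4.02 mg/L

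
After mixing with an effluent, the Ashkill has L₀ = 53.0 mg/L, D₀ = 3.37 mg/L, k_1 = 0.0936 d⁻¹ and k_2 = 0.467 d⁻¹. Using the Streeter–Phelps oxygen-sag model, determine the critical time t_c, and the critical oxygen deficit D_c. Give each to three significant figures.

t_c ≈ 3.52 d; D_c ≈ 7.64 mg/L

With k_2/k_1 = 4.989 and 1 − D₀(k_2−k_1)/(k_1 L₀) = 0.7463,
t_c = ln(4.989 × 0.7463) / (0.467 − 0.0936) = ln(3.724) / 0.3734 = 1.315/0.3734 = 3.521 d.
L(t_c) = L₀ e^(−k_1 t_c) = 53.0 × 0.7192 = 38.12 mg/L, and at the critical point k_2 D_c = k_1 L, so D_c = (0.0936/0.467) × 38.12 = 7.640 mg/L.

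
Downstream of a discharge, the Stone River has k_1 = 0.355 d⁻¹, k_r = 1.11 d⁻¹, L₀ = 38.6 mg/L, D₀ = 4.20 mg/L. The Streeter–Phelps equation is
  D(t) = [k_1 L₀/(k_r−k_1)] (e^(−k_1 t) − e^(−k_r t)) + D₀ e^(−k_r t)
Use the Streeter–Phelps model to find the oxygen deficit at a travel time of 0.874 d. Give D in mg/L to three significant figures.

k_1 L₀/(k_r−k_1) = 0.355×38.6/(1.11−0.355) = 13.70/0.7550 = 18.15 mg/L.
e^(−k_1 t) = e^(−0.355×0.8740) = 0.7332; e^(−k_r t) = e^(−1.11×0.8740) = 0.3790.
D = 18.15 × (0.7332 − 0.3790) + 4.20 × 0.3790 = 6.429 + 1.592 = 8.021 mg/L.

D ≈ 8.02 mg/L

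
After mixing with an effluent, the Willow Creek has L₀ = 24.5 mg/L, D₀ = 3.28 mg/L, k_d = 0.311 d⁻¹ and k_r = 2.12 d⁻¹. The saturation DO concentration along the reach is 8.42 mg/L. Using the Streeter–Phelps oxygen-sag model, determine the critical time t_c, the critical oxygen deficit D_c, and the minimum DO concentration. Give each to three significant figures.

t_c ≈ 0.227 d; D_c ≈ 3.35 mg/L; min DO ≈ 5.07 mg/L

With k_r/k_d = 6.817 and 1 − D₀(k_r−k_d)/(k_d L₀) = 0.2213,
t_c = ln(6.817 × 0.2213) / (2.12 − 0.311) = ln(1.508) / 1.809 = 0.4110/1.809 = 0.2272 d.
L(t_c) = L₀ e^(−k_d t_c) = 24.5 × 0.9318 = 22.83 mg/L, and at the critical point k_r D_c = k_d L, so D_c = (0.311/2.12) × 22.83 = 3.349 mg/L.
Minimum DO = C_s − D_c = 8.42 − 3.349 = 5.071 mg/L.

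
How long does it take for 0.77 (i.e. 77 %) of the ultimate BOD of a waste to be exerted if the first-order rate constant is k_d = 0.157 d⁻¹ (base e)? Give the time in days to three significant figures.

t ≈ 9.36 d

y/L₀ = 1 − e^(−k_d t) = 0.77 ⇒ e^(−k_d t) = 0.230
t = −ln(0.230) / 0.157 = 1.470 / 0.157 = 9.361 d.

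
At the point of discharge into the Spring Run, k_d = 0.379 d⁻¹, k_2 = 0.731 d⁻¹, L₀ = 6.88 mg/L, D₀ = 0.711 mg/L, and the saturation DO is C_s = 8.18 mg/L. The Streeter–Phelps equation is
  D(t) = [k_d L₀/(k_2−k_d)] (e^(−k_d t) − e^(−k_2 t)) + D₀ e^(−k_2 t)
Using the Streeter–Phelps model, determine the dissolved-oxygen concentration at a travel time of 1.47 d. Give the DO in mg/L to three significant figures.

k_d L₀/(k_2−k_d) = 0.379×6.88/(0.731−0.379) = 2.608/0.3520 = 7.408 mg/L.
e^(−k_d t) = e^(−0.379×1.470) = 0.5729; e^(−k_2 t) = e^(−0.731×1.470) = 0.3414.
D = 7.408 × (0.5729 − 0.3414) + 0.711 × 0.3414 = 1.714 + 0.2428 = 1.957 mg/L.
DO = C_s − D = 8.18 − 1.957 = 6.223 mg/L.

DO ≈ 6.22 mg/L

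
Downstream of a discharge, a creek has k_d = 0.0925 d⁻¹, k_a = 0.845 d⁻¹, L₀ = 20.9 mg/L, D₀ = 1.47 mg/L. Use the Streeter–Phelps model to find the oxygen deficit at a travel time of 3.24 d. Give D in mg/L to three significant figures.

k_d L₀/(k_a−k_d) = 0.0925×20.9/(0.845−0.0925) = 1.933/0.7525 = 2.569 mg/L.
e^(−k_d t) = e^(−0.0925×3.240) = 0.7410; e^(−k_a t) = e^(−0.845×3.240) = 0.06471.
D = 2.569 × (0.7410 − 0.06471) + 1.47 × 0.06471 = 1.738 + 0.09513 = 1.833 mg/L.

D ≈ 1.83 mg/L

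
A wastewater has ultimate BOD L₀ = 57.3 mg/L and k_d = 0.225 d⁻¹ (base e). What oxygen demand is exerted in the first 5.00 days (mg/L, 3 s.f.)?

y ≈ 38.7 mg/L

y_t = L₀(1 − e^(−k_d t)) = 57.3 × (1 − e^(−0.225×5.00))
= 57.3 × (1 − 0.3247) = 57.3 × 0.6753 = 38.70 mg/L.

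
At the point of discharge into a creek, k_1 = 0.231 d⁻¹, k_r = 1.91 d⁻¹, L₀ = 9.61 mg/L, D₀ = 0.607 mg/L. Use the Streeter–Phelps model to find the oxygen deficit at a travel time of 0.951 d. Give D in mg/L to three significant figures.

k_1 L₀/(k_r−k_1) = 0.231×9.61/(1.91−0.231) = 2.220/1.679 = 1.322 mg/L.
e^(−k_1 t) = e^(−0.231×0.9510) = 0.8028; e^(−k_r t) = e^(−1.91×0.9510) = 0.1626.
D = 1.322 × (0.8028 − 0.1626) + 0.607 × 0.1626 = 0.8464 + 0.09870 = 0.9451 mg/L.

D ≈ 0.945 mg/L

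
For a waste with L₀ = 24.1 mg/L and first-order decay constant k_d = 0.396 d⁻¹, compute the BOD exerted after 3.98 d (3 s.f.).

y_t = L₀(1 − e^(−k_d t)) = 24.1 × (1 − e^(−0.396×3.98))
= 24.1 × (1 − 0.2068) = 24.1 × 0.7932 = 19.12 mg/L.

y ≈ 19.1 mg/L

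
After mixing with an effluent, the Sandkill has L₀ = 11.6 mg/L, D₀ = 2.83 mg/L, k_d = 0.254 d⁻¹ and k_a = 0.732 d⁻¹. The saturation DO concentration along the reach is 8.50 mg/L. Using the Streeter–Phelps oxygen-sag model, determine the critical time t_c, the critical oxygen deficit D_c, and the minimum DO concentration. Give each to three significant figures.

At the critical point dD/dt = 0, so k_d L₀ e^(−k_d t) = k_a D. Substituting D(t) from the Streeter–Phelps equation and solving for t gives
t_c = ln[(k_a/k_d)(1 − D₀(k_a−k_d)/(k_d L₀))] / (k_a−k_d).
Here k_a−k_d = 0.4780 d⁻¹ and 1 − D₀(k_a−k_d)/(k_d L₀) = 1 − 2.83×0.4780/(0.254×11.6) = 0.5409, so
t_c = ln(2.882 × 0.5409) / 0.4780 = 0.4439 / 0.4780 = 0.9287 d.
D_c = (k_d/k_a) L₀ e^(−k_d t_c) = (0.254/0.732) × 11.6 × e^(−0.254×0.9287) = 0.3470 × 11.6 × 0.7899 = 3.179 mg/L.
Minimum DO = C_s − D_c = 8.50 − 3.179 = 5.321 mg/L.

t_c ≈ 0.929 d; D_c ≈ 3.18 mg/L; min DO ≈ 5.32 mg/L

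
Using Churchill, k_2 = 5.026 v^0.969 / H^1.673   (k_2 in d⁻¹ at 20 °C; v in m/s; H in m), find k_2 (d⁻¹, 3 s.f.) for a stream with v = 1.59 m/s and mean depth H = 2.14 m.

k_2 ≈ 2.21 d⁻¹

k_2 = 5.026 × 1.59^0.969 / 2.14^1.673 = 5.026 × 1.567 / 3.571 = 2.206 d⁻¹.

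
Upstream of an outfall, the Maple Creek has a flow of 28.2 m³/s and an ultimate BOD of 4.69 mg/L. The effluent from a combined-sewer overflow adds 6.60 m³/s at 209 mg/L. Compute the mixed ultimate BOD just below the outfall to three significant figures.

Flow-weighted mixing: C = (Q_r C_r + Q_w C_w)/(Q_r + Q_w)
= (28.2×4.69 + 6.60×209)/(28.2 + 6.60) = 1512/34.80 = 43.44 mg/L.

43.4 mg/L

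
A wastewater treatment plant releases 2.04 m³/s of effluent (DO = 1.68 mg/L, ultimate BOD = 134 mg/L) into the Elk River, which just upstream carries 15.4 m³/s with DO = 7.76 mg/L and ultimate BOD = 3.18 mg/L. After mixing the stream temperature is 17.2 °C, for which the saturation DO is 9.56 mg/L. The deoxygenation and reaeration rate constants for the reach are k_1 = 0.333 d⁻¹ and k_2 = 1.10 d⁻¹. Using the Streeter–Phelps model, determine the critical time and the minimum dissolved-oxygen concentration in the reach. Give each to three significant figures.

Mixed DO = (15.4×7.76 + 2.04×1.68)/(15.4+2.04) = 122.9/17.44 = 7.049 mg/L.
Mixed L₀ = (15.4×3.18 + 2.04×134)/(17.44) = 322.3/17.44 = 18.48 mg/L.
Initial deficit D₀ = C_s − DO₀ = 9.56 − 7.049 = 2.511 mg/L.
t_c = (1/0.7670) ln[(1.10/0.333)(1 − 2.511×0.7670/(0.333×18.48))] = 1.304 × ln(2.270) = 1.069 d.
D_c = (0.333/1.10) × 18.48 × e^(−0.333×1.069) = 0.3027 × 18.48 × 0.7006 = 3.920 mg/L.
Minimum DO = 9.56 − 3.920 = 5.640 mg/L.

t_c ≈ 1.07 d; minimum DO ≈ 5.64 mg/L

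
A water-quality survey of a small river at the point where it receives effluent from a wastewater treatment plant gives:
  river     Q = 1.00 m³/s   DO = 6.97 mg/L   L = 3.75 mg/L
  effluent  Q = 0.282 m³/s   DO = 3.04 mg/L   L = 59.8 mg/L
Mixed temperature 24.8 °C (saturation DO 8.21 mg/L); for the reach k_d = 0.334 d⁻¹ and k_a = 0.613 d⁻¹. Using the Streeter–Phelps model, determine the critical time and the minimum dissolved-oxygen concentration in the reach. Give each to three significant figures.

Mixed DO = (1.00×6.97 + 0.282×3.04)/(1.00+0.282) = 7.827/1.282 = 6.106 mg/L.
Mixed L₀ = (1.00×3.75 + 0.282×59.8)/(1.282) = 20.61/1.282 = 16.08 mg/L.
Initial deficit D₀ = C_s − DO₀ = 8.21 − 6.106 = 2.104 mg/L.
t_c = (1/0.2790) ln[(0.613/0.334)(1 − 2.104×0.2790/(0.334×16.08))] = 3.584 × ln(1.635) = 1.761 d.
D_c = (0.334/0.613) × 16.08 × e^(−0.334×1.761) = 0.5449 × 16.08 × 0.5553 = 4.865 mg/L.
Minimum DO = 8.21 − 4.865 = 3.345 mg/L.

t_c ≈ 1.76 d; minimum DO ≈ 3.35 mg/L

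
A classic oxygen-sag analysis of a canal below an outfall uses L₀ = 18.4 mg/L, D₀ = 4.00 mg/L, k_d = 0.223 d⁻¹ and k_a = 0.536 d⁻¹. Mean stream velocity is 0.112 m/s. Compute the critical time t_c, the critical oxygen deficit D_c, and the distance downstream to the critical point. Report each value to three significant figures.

t_c ≈ 1.64 d; D_c ≈ 5.31 mg/L; x_c ≈ 15.9 km

With k_a/k_d = 2.404 and 1 − D₀(k_a−k_d)/(k_d L₀) = 0.6949,
t_c = ln(2.404 × 0.6949) / (0.536 − 0.223) = ln(1.670) / 0.3130 = 0.5129/0.3130 = 1.639 d.
L(t_c) = L₀ e^(−k_d t_c) = 18.4 × 0.6939 = 12.77 mg/L, and at the critical point k_a D_c = k_d L, so D_c = (0.223/0.536) × 12.77 = 5.312 mg/L.
x_c = v t_c = 0.112 m/s × 1.639 d × 86400 s/d = 15860 m ≈ 15.9 km.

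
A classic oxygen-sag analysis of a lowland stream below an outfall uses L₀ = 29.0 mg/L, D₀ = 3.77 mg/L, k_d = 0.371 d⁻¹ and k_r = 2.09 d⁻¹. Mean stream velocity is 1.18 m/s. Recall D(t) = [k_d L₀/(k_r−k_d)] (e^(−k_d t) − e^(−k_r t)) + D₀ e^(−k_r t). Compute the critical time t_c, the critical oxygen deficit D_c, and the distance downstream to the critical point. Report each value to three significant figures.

With k_r/k_d = 5.633 and 1 − D₀(k_r−k_d)/(k_d L₀) = 0.3977,
t_c = ln(5.633 × 0.3977) / (2.09 − 0.371) = ln(2.240) / 1.719 = 0.8065/1.719 = 0.4692 d.
D_c = (k_d/k_r) L₀ e^(−k_d t_c) = (0.371/2.09) × 29.0 × e^(−0.371×0.4692) = 0.1775 × 29.0 × 0.8402 = 4.325 mg/L.
x_c = v t_c = 1.18 m/s × 0.4692 d × 86400 s/d = 47840 m ≈ 47.8 km.

t_c ≈ 0.469 d; D_c ≈ 4.33 mg/L; x_c ≈ 47.8 km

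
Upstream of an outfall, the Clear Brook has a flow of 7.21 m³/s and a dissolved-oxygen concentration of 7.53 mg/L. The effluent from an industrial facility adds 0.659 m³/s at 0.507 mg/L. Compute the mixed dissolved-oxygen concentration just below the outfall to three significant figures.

6.94 mg/L

Flow-weighted mixing: C = (Q_r C_r + Q_w C_w)/(Q_r + Q_w)
= (7.21×7.53 + 0.659×0.507)/(7.21 + 0.659) = 54.63/7.869 = 6.942 mg/L.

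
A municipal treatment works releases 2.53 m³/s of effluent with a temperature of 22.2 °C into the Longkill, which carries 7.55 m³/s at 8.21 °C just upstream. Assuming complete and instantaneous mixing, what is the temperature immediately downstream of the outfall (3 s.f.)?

11.7 °C

Flow-weighted mixing: C = (Q_r C_r + Q_w C_w)/(Q_r + Q_w)
= (7.55×8.21 + 2.53×22.2)/(7.55 + 2.53) = 118.2/10.08 = 11.72 °C.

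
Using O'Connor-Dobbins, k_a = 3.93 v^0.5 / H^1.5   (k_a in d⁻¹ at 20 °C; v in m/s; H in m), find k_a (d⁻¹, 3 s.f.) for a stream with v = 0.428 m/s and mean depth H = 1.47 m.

k_a ≈ 1.44 d⁻¹

k_a = 3.93 × 0.428^0.5 / 1.47^1.5 = 3.93 × 0.6542 / 1.782 = 1.443 d⁻¹.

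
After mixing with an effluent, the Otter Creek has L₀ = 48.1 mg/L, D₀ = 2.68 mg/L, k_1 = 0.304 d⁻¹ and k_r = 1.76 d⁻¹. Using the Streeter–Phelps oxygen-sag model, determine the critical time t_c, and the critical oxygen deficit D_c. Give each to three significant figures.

t_c ≈ 0.993 d; D_c ≈ 6.14 mg/L

With k_r/k_1 = 5.789 and 1 − D₀(k_r−k_1)/(k_1 L₀) = 0.7331,
t_c = ln(5.789 × 0.7331) / (1.76 − 0.304) = ln(4.245) / 1.456 = 1.446/1.456 = 0.9929 d.
D_c = (k_1/k_r) L₀ e^(−k_1 t_c) = (0.304/1.76) × 48.1 × e^(−0.304×0.9929) = 0.1727 × 48.1 × 0.7395 = 6.144 mg/L.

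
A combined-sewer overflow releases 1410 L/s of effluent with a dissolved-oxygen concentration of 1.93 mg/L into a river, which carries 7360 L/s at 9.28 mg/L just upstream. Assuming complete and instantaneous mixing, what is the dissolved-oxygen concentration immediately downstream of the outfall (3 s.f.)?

8.10 mg/L

Flow-weighted mixing: C = (Q_r C_r + Q_w C_w)/(Q_r + Q_w)
= (7360×9.28 + 1410×1.93)/(7360 + 1410) = 71020/8770 = 8.098 mg/L.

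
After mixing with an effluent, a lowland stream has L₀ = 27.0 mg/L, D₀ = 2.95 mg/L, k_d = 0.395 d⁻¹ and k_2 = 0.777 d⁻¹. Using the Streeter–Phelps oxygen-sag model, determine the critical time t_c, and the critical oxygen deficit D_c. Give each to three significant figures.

t_c ≈ 1.48 d; D_c ≈ 7.65 mg/L

With k_2/k_d = 1.967 and 1 − D₀(k_2−k_d)/(k_d L₀) = 0.8943,
t_c = ln(1.967 × 0.8943) / (0.777 − 0.395) = ln(1.759) / 0.3820 = 0.5649/0.3820 = 1.479 d.
D_c = (k_d/k_2) L₀ e^(−k_d t_c) = (0.395/0.777) × 27.0 × e^(−0.395×1.479) = 0.5084 × 27.0 × 0.5576 = 7.654 mg/L.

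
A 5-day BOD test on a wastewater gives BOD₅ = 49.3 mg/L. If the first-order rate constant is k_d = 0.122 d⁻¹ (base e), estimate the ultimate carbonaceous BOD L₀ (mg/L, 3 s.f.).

L₀ ≈ 108 mg/L

BOD₅ = L₀(1 − e^(−5k_d)) ⇒ L₀ = BOD₅ / (1 − e^(−5×0.122))
= 49.3 / (1 − 0.5434) = 49.3 / 0.4566 = 108.0 mg/L.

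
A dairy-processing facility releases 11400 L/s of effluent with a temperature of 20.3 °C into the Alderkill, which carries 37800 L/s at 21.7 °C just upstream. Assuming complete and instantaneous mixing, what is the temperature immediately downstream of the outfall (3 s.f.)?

21.4 °C

Flow-weighted mixing: C = (Q_r C_r + Q_w C_w)/(Q_r + Q_w)
= (37800×21.7 + 11400×20.3)/(37800 + 11400) = 1.052×10^6/49200 = 21.38 °C.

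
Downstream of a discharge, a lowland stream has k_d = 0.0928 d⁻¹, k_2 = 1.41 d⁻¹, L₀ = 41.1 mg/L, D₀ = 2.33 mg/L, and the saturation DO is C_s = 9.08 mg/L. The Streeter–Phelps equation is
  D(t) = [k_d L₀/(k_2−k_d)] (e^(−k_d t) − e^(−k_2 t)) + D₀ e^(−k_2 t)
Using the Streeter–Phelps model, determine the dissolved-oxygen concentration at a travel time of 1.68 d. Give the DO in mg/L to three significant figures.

k_d L₀/(k_2−k_d) = 0.0928×41.1/(1.41−0.0928) = 3.814/1.317 = 2.896 mg/L.
e^(−k_d t) = e^(−0.0928×1.680) = 0.8556; e^(−k_2 t) = e^(−1.41×1.680) = 0.09359.
D = 2.896 × (0.8556 − 0.09359) + 2.33 × 0.09359 = 2.207 + 0.2181 = 2.425 mg/L.
DO = C_s − D = 9.08 − 2.425 = 6.655 mg/L.

DO ≈ 6.66 mg/L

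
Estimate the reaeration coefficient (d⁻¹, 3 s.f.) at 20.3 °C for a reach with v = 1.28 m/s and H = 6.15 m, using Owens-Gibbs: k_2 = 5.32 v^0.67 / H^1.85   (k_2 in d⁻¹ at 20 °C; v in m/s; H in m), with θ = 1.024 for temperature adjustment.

k_2(20) = 5.32 × 1.28^0.67 / 6.15^1.85 = 5.32 × 1.180 / 28.80 = 0.2179 d⁻¹.
k_2(20.3) = 0.2179 × 1.024^(20.3−20) = 0.2179 × 1.007 = 0.2195 d⁻¹.

k_2 ≈ 0.219 d⁻¹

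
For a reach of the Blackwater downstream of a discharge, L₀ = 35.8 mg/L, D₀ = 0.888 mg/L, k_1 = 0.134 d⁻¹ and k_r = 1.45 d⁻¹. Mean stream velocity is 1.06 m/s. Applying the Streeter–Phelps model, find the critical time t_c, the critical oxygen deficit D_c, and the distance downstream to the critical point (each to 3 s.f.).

t_c ≈ 1.60 d; D_c ≈ 2.67 mg/L; x_c ≈ 146 km

With k_r/k_1 = 10.82 and 1 − D₀(k_r−k_1)/(k_1 L₀) = 0.7564,
t_c = ln(10.82 × 0.7564) / (1.45 − 0.134) = ln(8.185) / 1.316 = 2.102/1.316 = 1.597 d.
D_c = (k_1/k_r) L₀ e^(−k_1 t_c) = (0.134/1.45) × 35.8 × e^(−0.134×1.597) = 0.09241 × 35.8 × 0.8073 = 2.671 mg/L.
x_c = v t_c = 1.06 m/s × 1.597 d × 86400 s/d = 146300 m ≈ 146 km.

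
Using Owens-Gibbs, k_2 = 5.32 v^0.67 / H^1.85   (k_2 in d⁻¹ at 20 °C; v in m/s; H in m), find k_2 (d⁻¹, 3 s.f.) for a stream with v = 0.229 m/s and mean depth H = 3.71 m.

k_2 = 5.32 × 0.229^0.67 / 3.71^1.85 = 5.32 × 0.3725 / 11.31 = 0.1753 d⁻¹.

k_2 ≈ 0.175 d⁻¹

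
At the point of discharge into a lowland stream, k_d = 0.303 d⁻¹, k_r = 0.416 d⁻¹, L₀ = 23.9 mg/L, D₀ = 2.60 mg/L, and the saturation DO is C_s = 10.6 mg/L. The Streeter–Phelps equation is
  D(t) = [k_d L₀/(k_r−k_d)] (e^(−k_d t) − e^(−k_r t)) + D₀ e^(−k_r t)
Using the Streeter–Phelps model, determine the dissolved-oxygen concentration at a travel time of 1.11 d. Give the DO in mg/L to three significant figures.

k_d L₀/(k_r−k_d) = 0.303×23.9/(0.416−0.303) = 7.242/0.1130 = 64.09 mg/L.
e^(−k_d t) = e^(−0.303×1.110) = 0.7144; e^(−k_r t) = e^(−0.416×1.110) = 0.6302.
D = 64.09 × (0.7144 − 0.6302) + 2.60 × 0.6302 = 5.397 + 1.638 = 7.035 mg/L.
DO = C_s − D = 10.6 − 7.035 = 3.565 mg/L.

DO ≈ 3.56 mg/L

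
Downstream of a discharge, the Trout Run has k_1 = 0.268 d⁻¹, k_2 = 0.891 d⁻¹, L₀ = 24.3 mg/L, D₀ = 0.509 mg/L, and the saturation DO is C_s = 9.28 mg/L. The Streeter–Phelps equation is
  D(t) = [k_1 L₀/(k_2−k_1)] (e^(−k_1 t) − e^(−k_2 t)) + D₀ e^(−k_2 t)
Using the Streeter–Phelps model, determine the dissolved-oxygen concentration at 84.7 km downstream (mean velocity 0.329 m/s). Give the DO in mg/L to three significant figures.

DO ≈ 5.28 mg/L

Travel time t = x/v = 84.7 km / (0.329 m/s) = 84700 m / 0.329 m/s = 257400 s = 2.980 d.
k_1 L₀/(k_2−k_1) = 0.268×24.3/(0.891−0.268) = 6.512/0.6230 = 10.45 mg/L.
e^(−k_1 t) = e^(−0.268×2.980) = 0.4500; e^(−k_2 t) = e^(−0.891×2.980) = 0.07030.
D = 10.45 × (0.4500 − 0.07030) + 0.509 × 0.07030 = 3.969 + 0.03578 = 4.005 mg/L.
DO = C_s − D = 9.28 − 4.005 = 5.275 mg/L.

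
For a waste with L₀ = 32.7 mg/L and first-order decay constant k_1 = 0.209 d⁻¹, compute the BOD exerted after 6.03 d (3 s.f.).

y_t = L₀(1 − e^(−k_1 t)) = 32.7 × (1 − e^(−0.209×6.03))
= 32.7 × (1 − 0.2836) = 32.7 × 0.7164 = 23.43 mg/L.

y ≈ 23.4 mg/L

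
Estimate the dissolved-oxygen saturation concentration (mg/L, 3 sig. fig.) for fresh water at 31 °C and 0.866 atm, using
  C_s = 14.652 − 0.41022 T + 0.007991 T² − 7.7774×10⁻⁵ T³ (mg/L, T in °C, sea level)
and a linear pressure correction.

C_s ≈ 6.32 mg/L

At sea level: C_s = 14.652 − 0.41022×31 + 0.007991×31² − 7.7774×10⁻⁵×31³ = 7.298 mg/L.
Pressure correction: C_s' = 7.298 × 0.866 = 6.320 mg/L.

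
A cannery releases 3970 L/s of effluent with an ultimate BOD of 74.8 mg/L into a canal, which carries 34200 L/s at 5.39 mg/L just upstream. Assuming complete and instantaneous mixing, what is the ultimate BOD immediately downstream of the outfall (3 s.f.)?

12.6 mg/L

Flow-weighted mixing: C = (Q_r C_r + Q_w C_w)/(Q_r + Q_w)
= (34200×5.39 + 3970×74.8)/(34200 + 3970) = 481300/38170 = 12.61 mg/L.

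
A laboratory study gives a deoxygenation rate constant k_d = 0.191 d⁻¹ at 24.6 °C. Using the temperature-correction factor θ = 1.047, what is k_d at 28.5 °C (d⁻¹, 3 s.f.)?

k_d(T₂) = k_d(T₁) · θ^(T₂−T₁) = 0.191 × 1.047^(28.5−24.6)
= 0.191 × 1.047^3.90 = 0.191 × 1.196 = 0.2285 d⁻¹.

k_d ≈ 0.228 d⁻¹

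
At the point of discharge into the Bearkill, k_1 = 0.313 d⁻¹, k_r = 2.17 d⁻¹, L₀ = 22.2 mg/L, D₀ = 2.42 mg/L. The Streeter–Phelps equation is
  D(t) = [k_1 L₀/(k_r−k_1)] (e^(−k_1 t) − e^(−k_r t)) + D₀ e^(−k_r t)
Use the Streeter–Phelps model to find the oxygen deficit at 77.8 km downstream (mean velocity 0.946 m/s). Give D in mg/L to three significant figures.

Travel time t = x/v = 77.8 km / (0.946 m/s) = 77800 m / 0.946 m/s = 82240 s = 0.9519 d.
k_1 L₀/(k_r−k_1) = 0.313×22.2/(2.17−0.313) = 6.949/1.857 = 3.742 mg/L.
e^(−k_1 t) = e^(−0.313×0.9519) = 0.7424; e^(−k_r t) = e^(−2.17×0.9519) = 0.1267.
D = 3.742 × (0.7424 − 0.1267) + 2.42 × 0.1267 = 2.303 + 0.3067 = 2.610 mg/L.

D ≈ 2.61 mg/L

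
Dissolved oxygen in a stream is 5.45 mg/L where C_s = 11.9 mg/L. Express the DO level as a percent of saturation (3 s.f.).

% saturation = C/C_s × 100 = 5.45/11.9 × 100 = 45.8 %.

45.8 % saturation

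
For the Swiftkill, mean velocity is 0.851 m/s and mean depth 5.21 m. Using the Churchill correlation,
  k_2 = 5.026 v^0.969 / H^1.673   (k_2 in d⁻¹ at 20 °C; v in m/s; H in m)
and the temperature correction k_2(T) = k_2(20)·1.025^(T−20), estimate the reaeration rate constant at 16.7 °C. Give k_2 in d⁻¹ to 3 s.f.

k_2(20) = 5.026 × 0.851^0.969 / 5.21^1.673 = 5.026 × 0.8553 / 15.82 = 0.2717 d⁻¹.
k_2(16.7) = 0.2717 × 1.025^(16.7−20) = 0.2717 × 0.9217 = 0.2504 d⁻¹.

k_2 ≈ 0.250 d⁻¹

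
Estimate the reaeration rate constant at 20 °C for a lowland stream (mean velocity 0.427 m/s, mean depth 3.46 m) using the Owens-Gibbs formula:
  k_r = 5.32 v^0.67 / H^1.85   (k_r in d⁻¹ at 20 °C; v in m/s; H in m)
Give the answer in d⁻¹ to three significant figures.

k_r = 5.32 × 0.427^0.67 / 3.46^1.85 = 5.32 × 0.5654 / 9.938 = 0.3027 d⁻¹.

k_r ≈ 0.303 d⁻¹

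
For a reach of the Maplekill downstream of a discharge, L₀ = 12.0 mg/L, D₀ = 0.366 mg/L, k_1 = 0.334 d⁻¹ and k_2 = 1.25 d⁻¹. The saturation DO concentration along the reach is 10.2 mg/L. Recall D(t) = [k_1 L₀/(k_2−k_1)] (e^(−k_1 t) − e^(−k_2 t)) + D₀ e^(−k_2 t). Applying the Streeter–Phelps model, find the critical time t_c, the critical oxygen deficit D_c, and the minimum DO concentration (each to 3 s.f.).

t_c = [1/(k_2−k_1)] ln[(k_2/k_1)(1 − D₀(k_2−k_1)/(k_1 L₀))]
= [1/(1.25−0.334)] ln[(1.25/0.334)(1 − 0.366×0.9160/(0.334×12.0))]
= (1/0.9160) ln[3.743 × 0.9164] = 1.092 × ln(3.429) = 1.092 × 1.232 = 1.345 d.
D_c = (k_1/k_2) L₀ e^(−k_1 t_c) = (0.334/1.25) × 12.0 × e^(−0.334×1.345) = 0.2672 × 12.0 × 0.6380 = 2.046 mg/L.
Minimum DO = C_s − D_c = 10.2 − 2.046 = 8.154 mg/L.

t_c ≈ 1.35 d; D_c ≈ 2.05 mg/L; min DO ≈ 8.15 mg/L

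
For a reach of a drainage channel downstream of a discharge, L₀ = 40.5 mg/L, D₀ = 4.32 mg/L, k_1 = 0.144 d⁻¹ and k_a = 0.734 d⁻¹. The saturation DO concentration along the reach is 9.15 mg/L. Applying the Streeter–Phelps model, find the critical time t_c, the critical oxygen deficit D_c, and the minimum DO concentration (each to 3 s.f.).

t_c ≈ 1.79 d; D_c ≈ 6.14 mg/L; min DO ≈ 3.01 mg/L

With k_a/k_1 = 5.097 and 1 − D₀(k_a−k_1)/(k_1 L₀) = 0.5630,
t_c = ln(5.097 × 0.5630) / (0.734 − 0.144) = ln(2.870) / 0.5900 = 1.054/0.5900 = 1.787 d.
L(t_c) = L₀ e^(−k_1 t_c) = 40.5 × 0.7731 = 31.31 mg/L, and at the critical point k_a D_c = k_1 L, so D_c = (0.144/0.734) × 31.31 = 6.143 mg/L.
Minimum DO = C_s − D_c = 9.15 − 6.143 = 3.007 mg/L.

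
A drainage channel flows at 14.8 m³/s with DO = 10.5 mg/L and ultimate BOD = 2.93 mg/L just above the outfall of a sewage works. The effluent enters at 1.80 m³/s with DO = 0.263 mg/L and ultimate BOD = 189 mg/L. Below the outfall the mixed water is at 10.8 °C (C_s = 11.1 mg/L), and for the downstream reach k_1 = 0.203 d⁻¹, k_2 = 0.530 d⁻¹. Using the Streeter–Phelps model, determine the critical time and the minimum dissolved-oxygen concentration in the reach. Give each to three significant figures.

Mixed DO = (14.8×10.5 + 1.80×0.263)/(14.8+1.80) = 155.9/16.60 = 9.390 mg/L.
Mixed L₀ = (14.8×2.93 + 1.80×189)/(16.60) = 383.6/16.60 = 23.11 mg/L.
Initial deficit D₀ = C_s − DO₀ = 11.1 − 9.390 = 1.710 mg/L.
t_c = (1/0.3270) ln[(0.530/0.203)(1 − 1.710×0.3270/(0.203×23.11))] = 3.058 × ln(2.300) = 2.547 d.
D_c = (0.203/0.530) × 23.11 × e^(−0.203×2.547) = 0.3830 × 23.11 × 0.5963 = 5.278 mg/L.
Minimum DO = 11.1 − 5.278 = 5.822 mg/L.

t_c ≈ 2.55 d; minimum DO ≈ 5.82 mg/L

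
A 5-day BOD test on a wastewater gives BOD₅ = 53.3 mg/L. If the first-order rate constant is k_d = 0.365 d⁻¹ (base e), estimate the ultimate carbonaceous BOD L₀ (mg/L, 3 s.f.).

BOD₅ = L₀(1 − e^(−5k_d)) ⇒ L₀ = BOD₅ / (1 − e^(−5×0.365))
= 53.3 / (1 − 0.1612) = 53.3 / 0.8388 = 63.54 mg/L.

L₀ ≈ 63.5 mg/L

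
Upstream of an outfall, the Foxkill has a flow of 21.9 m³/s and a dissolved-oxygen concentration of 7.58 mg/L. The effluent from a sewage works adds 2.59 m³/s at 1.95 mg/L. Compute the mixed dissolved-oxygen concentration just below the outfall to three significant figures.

Flow-weighted mixing: C = (Q_r C_r + Q_w C_w)/(Q_r + Q_w)
= (21.9×7.58 + 2.59×1.95)/(21.9 + 2.59) = 171.1/24.49 = 6.985 mg/L.

6.98 mg/L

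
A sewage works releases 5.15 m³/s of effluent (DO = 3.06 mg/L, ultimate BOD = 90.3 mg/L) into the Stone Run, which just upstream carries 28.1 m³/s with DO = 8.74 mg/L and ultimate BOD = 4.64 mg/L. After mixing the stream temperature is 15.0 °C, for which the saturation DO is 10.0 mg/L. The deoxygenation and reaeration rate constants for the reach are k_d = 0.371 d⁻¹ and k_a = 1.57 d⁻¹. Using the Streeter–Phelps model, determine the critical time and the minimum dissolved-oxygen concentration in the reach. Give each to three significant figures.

t_c ≈ 0.796 d; minimum DO ≈ 6.85 mg/L

Mixed DO = (28.1×8.74 + 5.15×3.06)/(28.1+5.15) = 261.4/33.25 = 7.860 mg/L.
Mixed L₀ = (28.1×4.64 + 5.15×90.3)/(33.25) = 595.4/33.25 = 17.91 mg/L.
Initial deficit D₀ = C_s − DO₀ = 10.0 − 7.860 = 2.140 mg/L.
t_c = (1/1.199) ln[(1.57/0.371)(1 − 2.140×1.199/(0.371×17.91))] = 0.8340 × ln(2.598) = 0.7962 d.
D_c = (0.371/1.57) × 17.91 × e^(−0.371×0.7962) = 0.2363 × 17.91 × 0.7443 = 3.149 mg/L.
Minimum DO = 10.0 − 3.149 = 6.851 mg/L.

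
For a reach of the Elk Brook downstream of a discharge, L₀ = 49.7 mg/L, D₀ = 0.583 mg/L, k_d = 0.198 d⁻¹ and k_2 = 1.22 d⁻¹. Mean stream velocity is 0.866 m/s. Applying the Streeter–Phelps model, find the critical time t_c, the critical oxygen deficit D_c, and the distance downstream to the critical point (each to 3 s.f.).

t_c ≈ 1.72 d; D_c ≈ 5.74 mg/L; x_c ≈ 129 km

At the critical point dD/dt = 0, so k_d L₀ e^(−k_d t) = k_2 D. Substituting D(t) from the Streeter–Phelps equation and solving for t gives
t_c = ln[(k_2/k_d)(1 − D₀(k_2−k_d)/(k_d L₀))] / (k_2−k_d).
Here k_2−k_d = 1.022 d⁻¹ and 1 − D₀(k_2−k_d)/(k_d L₀) = 1 − 0.583×1.022/(0.198×49.7) = 0.9395, so
t_c = ln(6.162 × 0.9395) / 1.022 = 1.756 / 1.022 = 1.718 d.
D_c = (k_d/k_2) L₀ e^(−k_d t_c) = (0.198/1.22) × 49.7 × e^(−0.198×1.718) = 0.1623 × 49.7 × 0.7116 = 5.740 mg/L.
x_c = v t_c = 0.866 m/s × 1.718 d × 86400 s/d = 128600 m ≈ 129 km.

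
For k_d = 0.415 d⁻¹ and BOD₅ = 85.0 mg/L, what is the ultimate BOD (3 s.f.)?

BOD₅ = L₀(1 − e^(−5k_d)) ⇒ L₀ = BOD₅ / (1 − e^(−5×0.415))
= 85.0 / (1 − 0.1256) = 85.0 / 0.8744 = 97.20 mg/L.

L₀ ≈ 97.2 mg/L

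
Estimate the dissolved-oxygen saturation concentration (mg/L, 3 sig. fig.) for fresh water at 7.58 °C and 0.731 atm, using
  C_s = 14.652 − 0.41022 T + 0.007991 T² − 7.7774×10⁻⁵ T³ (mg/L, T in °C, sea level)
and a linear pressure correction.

At sea level: C_s = 14.652 − 0.41022×7.58 + 0.007991×7.58² − 7.7774×10⁻⁵×7.58³ = 11.97 mg/L.
Pressure correction: C_s' = 11.97 × 0.731 = 8.748 mg/L.

C_s ≈ 8.75 mg/L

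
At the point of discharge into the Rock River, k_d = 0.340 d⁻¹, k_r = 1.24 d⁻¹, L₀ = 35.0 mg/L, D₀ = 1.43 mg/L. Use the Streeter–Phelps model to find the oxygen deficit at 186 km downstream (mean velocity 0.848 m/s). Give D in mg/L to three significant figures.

Travel time t = x/v = 186 km / (0.848 m/s) = 186000 m / 0.848 m/s = 219300 s = 2.539 d.
k_d L₀/(k_r−k_d) = 0.340×35.0/(1.24−0.340) = 11.90/0.9000 = 13.22 mg/L.
e^(−k_d t) = e^(−0.340×2.539) = 0.4218; e^(−k_r t) = e^(−1.24×2.539) = 0.04294.
D = 13.22 × (0.4218 − 0.04294) + 1.43 × 0.04294 = 5.010 + 0.06141 = 5.071 mg/L.

D ≈ 5.07 mg/L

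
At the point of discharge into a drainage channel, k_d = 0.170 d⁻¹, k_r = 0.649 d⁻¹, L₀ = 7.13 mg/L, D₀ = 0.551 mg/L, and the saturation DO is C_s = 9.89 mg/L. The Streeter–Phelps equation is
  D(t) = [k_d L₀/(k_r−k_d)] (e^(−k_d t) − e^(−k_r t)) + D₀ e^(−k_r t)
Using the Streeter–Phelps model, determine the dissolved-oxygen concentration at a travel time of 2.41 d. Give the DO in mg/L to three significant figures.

DO ≈ 8.62 mg/L

k_d L₀/(k_r−k_d) = 0.170×7.13/(0.649−0.170) = 1.212/0.4790 = 2.530 mg/L.
e^(−k_d t) = e^(−0.170×2.410) = 0.6638; e^(−k_r t) = e^(−0.649×2.410) = 0.2093.
D = 2.530 × (0.6638 − 0.2093) + 0.551 × 0.2093 = 1.150 + 0.1153 = 1.266 mg/L.
DO = C_s − D = 9.89 − 1.266 = 8.624 mg/L.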